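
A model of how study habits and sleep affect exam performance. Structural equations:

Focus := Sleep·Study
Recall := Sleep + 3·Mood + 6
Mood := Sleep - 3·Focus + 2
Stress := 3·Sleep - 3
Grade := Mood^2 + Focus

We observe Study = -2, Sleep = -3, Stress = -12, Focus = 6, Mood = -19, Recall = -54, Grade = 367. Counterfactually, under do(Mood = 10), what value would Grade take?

106

Under do(Mood=10), the mechanism Mood := Sleep - 3·Focus + 2 is discarded; Mood is fixed at 10.
Focus = Sleep·Study  [with Sleep=-3, Study=-2]  = 6
Grade = Mood^2 + Focus  [with Mood=10, Focus=6]  = 106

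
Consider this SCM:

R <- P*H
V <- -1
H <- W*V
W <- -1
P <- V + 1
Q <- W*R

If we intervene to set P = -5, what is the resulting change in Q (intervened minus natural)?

5

The intervention breaks the incoming arrows to P: P <- V + 1 no longer applies, and P = -5.
H = W*V  [with W=-1, V=-1]  = 1
R = P*H  [with P=-5, H=1]  = -5
Q = W*R  [with W=-1, R=-5]  = 5
Without intervention: P = V + 1  [with V=-1]  = 0; H = W*V  [with W=-1, V=-1]  = 1; R = P*H  [with P=0, H=1]  = 0; Q = W*R  [with W=-1, R=0]  = 0.
Change = 5 − 0 = 5.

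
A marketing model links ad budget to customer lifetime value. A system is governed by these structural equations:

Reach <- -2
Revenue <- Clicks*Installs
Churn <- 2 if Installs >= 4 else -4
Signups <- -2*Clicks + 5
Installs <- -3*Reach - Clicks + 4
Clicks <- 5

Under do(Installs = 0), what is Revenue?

0

The intervention breaks the incoming arrows to Installs: Installs <- -3*Reach - Clicks + 4 no longer applies, and Installs = 0.
Revenue = Clicks*Installs  [with Clicks=5, Installs=0]  = 0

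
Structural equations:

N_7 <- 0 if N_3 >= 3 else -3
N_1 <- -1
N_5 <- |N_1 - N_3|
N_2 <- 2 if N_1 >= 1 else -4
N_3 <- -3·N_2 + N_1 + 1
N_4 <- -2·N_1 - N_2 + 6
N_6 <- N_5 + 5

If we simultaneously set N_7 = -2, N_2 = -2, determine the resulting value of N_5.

The joint intervention fixes N_7 = -2, N_2 = -2, removing each variable's own equation.
N_3 = -3·N_2 + N_1 + 1  [with N_2=-2, N_1=-1]  = 6
N_5 = |N_1 - N_3|  [with N_1=-1, N_3=6]  = 7

7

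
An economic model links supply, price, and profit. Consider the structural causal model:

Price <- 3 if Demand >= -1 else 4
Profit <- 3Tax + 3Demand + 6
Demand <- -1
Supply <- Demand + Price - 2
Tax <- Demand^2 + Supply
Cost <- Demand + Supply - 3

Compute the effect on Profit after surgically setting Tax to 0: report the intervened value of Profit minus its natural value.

The intervention breaks the incoming arrows to Tax: Tax <- Demand^2 + Supply no longer applies, and Tax = 0.
Profit = 3Tax + 3Demand + 6  [with Tax=0, Demand=-1]  = 3
Without intervention: Price = 3 if Demand >= -1 else 4  [with Demand=-1]  = 3; Supply = Demand + Price - 2  [with Demand=-1, Price=3]  = 0; Tax = Demand^2 + Supply  [with Demand=-1, Supply=0]  = 1; Profit = 3Tax + 3Demand + 6  [with Tax=1, Demand=-1]  = 6.
Change = 3 − 6 = -3.

-3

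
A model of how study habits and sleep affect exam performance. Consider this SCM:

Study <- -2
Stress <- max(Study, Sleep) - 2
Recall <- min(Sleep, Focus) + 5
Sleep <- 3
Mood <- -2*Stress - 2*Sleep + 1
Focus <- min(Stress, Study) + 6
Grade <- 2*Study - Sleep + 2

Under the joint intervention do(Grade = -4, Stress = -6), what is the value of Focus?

0

The joint intervention fixes Grade = -4, Stress = -6, removing each variable's own equation.
Focus = min(Stress, Study) + 6  [with Stress=-6, Study=-2]  = 0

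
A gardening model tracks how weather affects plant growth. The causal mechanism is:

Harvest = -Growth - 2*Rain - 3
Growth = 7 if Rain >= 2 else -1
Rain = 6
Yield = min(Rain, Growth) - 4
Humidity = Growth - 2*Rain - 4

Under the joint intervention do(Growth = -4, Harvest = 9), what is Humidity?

-20

Under do(Growth = -4, Harvest = 9), each intervened variable's structural equation is replaced by its fixed value.
Humidity = Growth - 2*Rain - 4  [with Growth=-4, Rain=6]  = -20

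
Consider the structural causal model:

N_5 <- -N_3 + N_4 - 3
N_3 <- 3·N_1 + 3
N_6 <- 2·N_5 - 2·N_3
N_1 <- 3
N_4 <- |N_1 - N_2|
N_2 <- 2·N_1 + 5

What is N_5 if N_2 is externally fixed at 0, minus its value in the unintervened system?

do(N_2=0) replaces the equation N_2 <- 2·N_1 + 5 with the constant N_2 = 0.
N_3 = 3·N_1 + 3  [with N_1=3]  = 12
N_4 = |N_1 - N_2|  [with N_1=3, N_2=0]  = 3
N_5 = -N_3 + N_4 - 3  [with N_3=12, N_4=3]  = -12
Without intervention: N_2 = 2·N_1 + 5  [with N_1=3]  = 11; N_3 = 3·N_1 + 3  [with N_1=3]  = 12; N_4 = |N_1 - N_2|  [with N_1=3, N_2=11]  = 8; N_5 = -N_3 + N_4 - 3  [with N_3=12, N_4=8]  = -7.
Change = -12 − (-7) = -5.

-5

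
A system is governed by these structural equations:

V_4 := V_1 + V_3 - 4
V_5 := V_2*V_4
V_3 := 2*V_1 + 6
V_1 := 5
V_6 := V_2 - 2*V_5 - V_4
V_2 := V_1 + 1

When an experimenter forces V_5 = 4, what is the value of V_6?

The intervention breaks the incoming arrows to V_5: V_5 := V_2*V_4 no longer applies, and V_5 = 4.
V_2 = V_1 + 1  [with V_1=5]  = 6
V_3 = 2*V_1 + 6  [with V_1=5]  = 16
V_4 = V_1 + V_3 - 4  [with V_1=5, V_3=16]  = 17
V_6 = V_2 - 2*V_5 - V_4  [with V_2=6, V_5=4, V_4=17]  = -19

-19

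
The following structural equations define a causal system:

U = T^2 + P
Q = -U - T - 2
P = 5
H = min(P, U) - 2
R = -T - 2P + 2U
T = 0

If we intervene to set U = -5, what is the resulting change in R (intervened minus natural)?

The intervention breaks the incoming arrows to U: U = T^2 + P no longer applies, and U = -5.
R = -T - 2P + 2U  [with T=0, P=5, U=-5]  = -20
Without intervention: U = T^2 + P  [with T=0, P=5]  = 5; R = -T - 2P + 2U  [with T=0, P=5, U=5]  = 0.
Change = -20 − 0 = -20.

-20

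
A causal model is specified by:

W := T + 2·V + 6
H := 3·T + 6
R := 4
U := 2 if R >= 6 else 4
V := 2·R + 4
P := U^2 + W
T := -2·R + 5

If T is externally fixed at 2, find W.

32

Intervening sets T = 2 and removes its equation (T := -2·R + 5).
V = 2·R + 4  [with R=4]  = 12
W = T + 2·V + 6  [with T=2, V=12]  = 32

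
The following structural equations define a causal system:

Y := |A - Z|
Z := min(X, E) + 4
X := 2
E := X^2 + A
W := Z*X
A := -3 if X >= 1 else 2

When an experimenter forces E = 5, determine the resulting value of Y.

9

The intervention breaks the incoming arrows to E: E := X^2 + A no longer applies, and E = 5.
A = -3 if X >= 1 else 2  [with X=2]  = -3
Z = min(X, E) + 4  [with X=2, E=5]  = 6
Y = |A - Z|  [with A=-3, Z=6]  = 9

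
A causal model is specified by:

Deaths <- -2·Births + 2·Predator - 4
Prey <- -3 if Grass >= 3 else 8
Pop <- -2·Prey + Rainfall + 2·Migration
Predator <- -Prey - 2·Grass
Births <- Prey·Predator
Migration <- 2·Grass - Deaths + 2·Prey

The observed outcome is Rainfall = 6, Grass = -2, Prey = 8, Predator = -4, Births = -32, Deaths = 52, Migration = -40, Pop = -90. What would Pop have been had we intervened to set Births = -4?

do(Births=-4) replaces the equation Births <- Prey·Predator with the constant Births = -4.
Prey = -3 if Grass >= 3 else 8  [with Grass=-2]  = 8
Predator = -Prey - 2·Grass  [with Prey=8, Grass=-2]  = -4
Deaths = -2·Births + 2·Predator - 4  [with Births=-4, Predator=-4]  = -4
Migration = 2·Grass - Deaths + 2·Prey  [with Grass=-2, Deaths=-4, Prey=8]  = 16
Pop = -2·Prey + Rainfall + 2·Migration  [with Prey=8, Rainfall=6, Migration=16]  = 22

22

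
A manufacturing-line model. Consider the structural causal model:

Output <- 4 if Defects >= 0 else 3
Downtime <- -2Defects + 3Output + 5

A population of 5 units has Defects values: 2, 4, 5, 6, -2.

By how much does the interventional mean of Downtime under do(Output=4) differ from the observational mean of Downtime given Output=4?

The intervention sets Output=4 in all 5 units regardless of Defects. Recomputing Downtime per unit gives 13, 9, 7, 5, 21; average 11.
Conditioning on Output=4 selects the 4 unit(s) with Defects ∈ {2, 4, 5, 6}. Their Downtime values: 13, 9, 7, 5. Mean = 8.5.
Difference = 11 − 8.5 = 2.5.

2.5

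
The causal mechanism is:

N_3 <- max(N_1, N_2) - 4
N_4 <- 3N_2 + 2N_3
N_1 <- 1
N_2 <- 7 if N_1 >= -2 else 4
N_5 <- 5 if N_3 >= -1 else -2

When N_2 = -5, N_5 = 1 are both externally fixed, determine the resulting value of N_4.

-21

The joint intervention fixes N_2 = -5, N_5 = 1, removing each variable's own equation.
N_3 = max(N_1, N_2) - 4  [with N_1=1, N_2=-5]  = -3
N_4 = 3N_2 + 2N_3  [with N_2=-5, N_3=-3]  = -21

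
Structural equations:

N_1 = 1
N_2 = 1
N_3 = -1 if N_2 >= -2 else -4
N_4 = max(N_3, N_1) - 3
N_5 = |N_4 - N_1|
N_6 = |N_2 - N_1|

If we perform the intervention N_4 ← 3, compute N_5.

2

Intervening sets N_4 = 3 and removes its equation (N_4 = max(N_3, N_1) - 3).
N_5 = |N_4 - N_1|  [with N_4=3, N_1=1]  = 2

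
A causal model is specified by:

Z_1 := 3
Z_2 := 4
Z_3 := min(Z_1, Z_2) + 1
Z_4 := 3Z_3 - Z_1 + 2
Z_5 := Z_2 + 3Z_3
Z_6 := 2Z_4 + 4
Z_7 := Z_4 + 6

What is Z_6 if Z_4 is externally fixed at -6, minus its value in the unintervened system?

-34

Under do(Z_4=-6), the mechanism Z_4 := 3Z_3 - Z_1 + 2 is discarded; Z_4 is fixed at -6.
Z_6 = 2Z_4 + 4  [with Z_4=-6]  = -8
Without intervention: Z_3 = min(Z_1, Z_2) + 1  [with Z_1=3, Z_2=4]  = 4; Z_4 = 3Z_3 - Z_1 + 2  [with Z_3=4, Z_1=3]  = 11; Z_6 = 2Z_4 + 4  [with Z_4=11]  = 26.
Change = -8 − 26 = -34.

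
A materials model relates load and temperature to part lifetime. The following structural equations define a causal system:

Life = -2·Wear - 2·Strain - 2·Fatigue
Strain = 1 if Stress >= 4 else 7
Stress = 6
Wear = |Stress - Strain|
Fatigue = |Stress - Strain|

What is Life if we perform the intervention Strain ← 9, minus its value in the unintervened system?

do(Strain=9) replaces the equation Strain = 1 if Stress >= 4 else 7 with the constant Strain = 9.
Wear = |Stress - Strain|  [with Stress=6, Strain=9]  = 3
Fatigue = |Stress - Strain|  [with Stress=6, Strain=9]  = 3
Life = -2·Wear - 2·Strain - 2·Fatigue  [with Wear=3, Strain=9, Fatigue=3]  = -30
Without intervention: Strain = 1 if Stress >= 4 else 7  [with Stress=6]  = 1; Wear = |Stress - Strain|  [with Stress=6, Strain=1]  = 5; Fatigue = |Stress - Strain|  [with Stress=6, Strain=1]  = 5; Life = -2·Wear - 2·Strain - 2·Fatigue  [with Wear=5, Strain=1, Fatigue=5]  = -22.
Change = -30 − (-22) = -8.

-8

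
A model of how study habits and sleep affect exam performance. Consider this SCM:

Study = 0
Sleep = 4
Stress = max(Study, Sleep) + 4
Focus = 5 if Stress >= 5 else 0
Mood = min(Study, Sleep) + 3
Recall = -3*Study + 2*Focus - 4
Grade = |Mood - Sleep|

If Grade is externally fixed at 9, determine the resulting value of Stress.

8

Intervening sets Grade = 9 and removes its equation (Grade = |Mood - Sleep|).
Stress is not downstream of the intervention, so its value is determined by the original equations.
Stress = max(Study, Sleep) + 4  [with Study=0, Sleep=4]  = 8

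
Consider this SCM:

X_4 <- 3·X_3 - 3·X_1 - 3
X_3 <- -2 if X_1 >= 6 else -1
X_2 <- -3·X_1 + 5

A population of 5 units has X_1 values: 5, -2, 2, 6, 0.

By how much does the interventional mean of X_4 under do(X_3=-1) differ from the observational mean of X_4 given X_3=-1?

-2.85

The intervention sets X_3=-1 in all 5 units regardless of X_1. Recomputing X_4 per unit gives -21, 0, -12, -24, -6; average -12.6.
Observing X_3=-1 restricts to units where X_3's equation naturally yields -1: X_1 ∈ {5, -2, 2, 0}. In that subpopulation X_4 = -21, 0, -12, -6, mean -9.75.
Difference = -12.6 − (-9.75) = -2.85.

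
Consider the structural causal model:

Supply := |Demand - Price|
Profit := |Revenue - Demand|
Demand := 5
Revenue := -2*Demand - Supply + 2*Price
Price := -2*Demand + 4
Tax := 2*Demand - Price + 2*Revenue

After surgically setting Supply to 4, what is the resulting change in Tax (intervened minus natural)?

do(Supply=4) replaces the equation Supply := |Demand - Price| with the constant Supply = 4.
Price = -2*Demand + 4  [with Demand=5]  = -6
Revenue = -2*Demand - Supply + 2*Price  [with Demand=5, Supply=4, Price=-6]  = -26
Tax = 2*Demand - Price + 2*Revenue  [with Demand=5, Price=-6, Revenue=-26]  = -36
Without intervention: Price = -2*Demand + 4  [with Demand=5]  = -6; Supply = |Demand - Price|  [with Demand=5, Price=-6]  = 11; Revenue = -2*Demand - Supply + 2*Price  [with Demand=5, Supply=11, Price=-6]  = -33; Tax = 2*Demand - Price + 2*Revenue  [with Demand=5, Price=-6, Revenue=-33]  = -50.
Change = -36 − (-50) = 14.

14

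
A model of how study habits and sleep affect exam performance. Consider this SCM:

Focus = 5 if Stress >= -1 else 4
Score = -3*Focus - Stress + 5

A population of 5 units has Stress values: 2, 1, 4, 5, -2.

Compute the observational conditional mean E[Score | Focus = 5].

E[Score|Focus=5] averages over only the 4 units with Focus=5 (Stress = 2, 1, 4, 5): Score = -12, -11, -14, -15, mean -13.

-13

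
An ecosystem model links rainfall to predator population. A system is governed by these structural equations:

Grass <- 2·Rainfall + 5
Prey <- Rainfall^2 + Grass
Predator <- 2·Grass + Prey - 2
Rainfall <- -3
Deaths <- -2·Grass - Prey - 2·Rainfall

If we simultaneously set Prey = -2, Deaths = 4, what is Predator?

-6

The joint intervention fixes Prey = -2, Deaths = 4, removing each variable's own equation.
Grass = 2·Rainfall + 5  [with Rainfall=-3]  = -1
Predator = 2·Grass + Prey - 2  [with Grass=-1, Prey=-2]  = -6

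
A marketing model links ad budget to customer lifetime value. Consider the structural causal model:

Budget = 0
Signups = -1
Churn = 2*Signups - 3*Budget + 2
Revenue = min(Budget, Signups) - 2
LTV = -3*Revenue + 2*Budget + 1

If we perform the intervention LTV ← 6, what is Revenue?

The intervention breaks the incoming arrows to LTV: LTV = -3*Revenue + 2*Budget + 1 no longer applies, and LTV = 6.
Since Revenue is not a descendant of the intervened variable, it is unaffected.
Revenue = min(Budget, Signups) - 2  [with Budget=0, Signups=-1]  = -3

-3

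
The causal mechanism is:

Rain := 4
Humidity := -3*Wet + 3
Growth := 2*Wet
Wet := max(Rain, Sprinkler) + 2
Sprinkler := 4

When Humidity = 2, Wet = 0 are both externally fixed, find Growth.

0

Under do(Humidity = 2, Wet = 0), each intervened variable's structural equation is replaced by its fixed value.
Growth = 2*Wet  [with Wet=0]  = 0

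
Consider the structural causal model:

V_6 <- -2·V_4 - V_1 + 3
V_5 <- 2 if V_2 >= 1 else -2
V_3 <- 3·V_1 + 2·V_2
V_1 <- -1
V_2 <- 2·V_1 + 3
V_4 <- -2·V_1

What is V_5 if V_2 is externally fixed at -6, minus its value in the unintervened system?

-4

do(V_2=-6) replaces the equation V_2 <- 2·V_1 + 3 with the constant V_2 = -6.
V_5 = 2 if V_2 >= 1 else -2  [with V_2=-6]  = -2
Without intervention: V_2 = 2·V_1 + 3  [with V_1=-1]  = 1; V_5 = 2 if V_2 >= 1 else -2  [with V_2=1]  = 2.
Change = -2 − 2 = -4.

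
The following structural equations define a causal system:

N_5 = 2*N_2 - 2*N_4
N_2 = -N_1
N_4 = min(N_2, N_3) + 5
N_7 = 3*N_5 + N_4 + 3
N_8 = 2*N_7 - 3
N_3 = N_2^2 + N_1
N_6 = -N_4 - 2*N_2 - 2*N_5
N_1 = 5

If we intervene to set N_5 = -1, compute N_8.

do(N_5=-1) replaces the equation N_5 = 2*N_2 - 2*N_4 with the constant N_5 = -1.
N_2 = -N_1  [with N_1=5]  = -5
N_3 = N_2^2 + N_1  [with N_2=-5, N_1=5]  = 30
N_4 = min(N_2, N_3) + 5  [with N_2=-5, N_3=30]  = 0
N_7 = 3*N_5 + N_4 + 3  [with N_5=-1, N_4=0]  = 0
N_8 = 2*N_7 - 3  [with N_7=0]  = -3

-3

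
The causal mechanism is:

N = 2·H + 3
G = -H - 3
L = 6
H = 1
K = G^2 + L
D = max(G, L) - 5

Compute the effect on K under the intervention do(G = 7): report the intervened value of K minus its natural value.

Under do(G=7), the mechanism G = -H - 3 is discarded; G is fixed at 7.
K = G^2 + L  [with G=7, L=6]  = 55
Without intervention: G = -H - 3  [with H=1]  = -4; K = G^2 + L  [with G=-4, L=6]  = 22.
Change = 55 − 22 = 33.

33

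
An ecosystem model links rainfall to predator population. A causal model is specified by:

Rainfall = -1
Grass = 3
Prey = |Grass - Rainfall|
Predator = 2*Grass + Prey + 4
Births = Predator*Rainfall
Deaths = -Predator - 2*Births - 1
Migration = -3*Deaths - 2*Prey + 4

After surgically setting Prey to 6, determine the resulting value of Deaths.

The intervention breaks the incoming arrows to Prey: Prey = |Grass - Rainfall| no longer applies, and Prey = 6.
Predator = 2*Grass + Prey + 4  [with Grass=3, Prey=6]  = 16
Births = Predator*Rainfall  [with Predator=16, Rainfall=-1]  = -16
Deaths = -Predator - 2*Births - 1  [with Predator=16, Births=-16]  = 15

15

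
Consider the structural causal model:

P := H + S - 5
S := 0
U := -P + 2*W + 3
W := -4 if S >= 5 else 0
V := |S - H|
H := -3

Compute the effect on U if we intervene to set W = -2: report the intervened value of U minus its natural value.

The intervention breaks the incoming arrows to W: W := -4 if S >= 5 else 0 no longer applies, and W = -2.
P = H + S - 5  [with H=-3, S=0]  = -8
U = -P + 2*W + 3  [with P=-8, W=-2]  = 7
Without intervention: P = H + S - 5  [with H=-3, S=0]  = -8; W = -4 if S >= 5 else 0  [with S=0]  = 0; U = -P + 2*W + 3  [with P=-8, W=0]  = 11.
Change = 7 − 11 = -4.

-4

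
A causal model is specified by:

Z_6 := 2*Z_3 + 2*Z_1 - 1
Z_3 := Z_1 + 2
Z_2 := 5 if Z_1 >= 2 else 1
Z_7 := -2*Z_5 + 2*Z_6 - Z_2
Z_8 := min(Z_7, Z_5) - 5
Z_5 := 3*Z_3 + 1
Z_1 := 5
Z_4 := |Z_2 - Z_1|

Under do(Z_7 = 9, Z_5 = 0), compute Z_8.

-5

Under do(Z_7 = 9, Z_5 = 0), each intervened variable's structural equation is replaced by its fixed value.
Z_8 = min(Z_7, Z_5) - 5  [with Z_7=9, Z_5=0]  = -5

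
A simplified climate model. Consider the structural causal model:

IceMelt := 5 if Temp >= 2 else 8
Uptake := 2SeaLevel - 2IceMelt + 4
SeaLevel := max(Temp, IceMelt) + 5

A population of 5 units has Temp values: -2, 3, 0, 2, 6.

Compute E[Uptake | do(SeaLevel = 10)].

Every unit gets SeaLevel=10 under the intervention. Uptake values become 8, 14, 8, 14, 14; E[Uptake|do(SeaLevel=10)] = 11.6.

11.6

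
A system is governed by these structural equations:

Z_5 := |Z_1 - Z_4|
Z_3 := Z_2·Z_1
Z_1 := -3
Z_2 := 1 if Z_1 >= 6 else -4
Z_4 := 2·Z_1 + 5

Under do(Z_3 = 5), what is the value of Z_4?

-1

The intervention breaks the incoming arrows to Z_3: Z_3 := Z_2·Z_1 no longer applies, and Z_3 = 5.
Z_4 is not downstream of the intervention, so its value is determined by the original equations.
Z_4 = 2·Z_1 + 5  [with Z_1=-3]  = -1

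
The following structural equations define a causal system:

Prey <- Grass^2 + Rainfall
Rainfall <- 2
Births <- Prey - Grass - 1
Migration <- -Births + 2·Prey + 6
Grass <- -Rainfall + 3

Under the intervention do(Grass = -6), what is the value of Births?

43

Under do(Grass=-6), the mechanism Grass <- -Rainfall + 3 is discarded; Grass is fixed at -6.
Prey = Grass^2 + Rainfall  [with Grass=-6, Rainfall=2]  = 38
Births = Prey - Grass - 1  [with Prey=38, Grass=-6]  = 43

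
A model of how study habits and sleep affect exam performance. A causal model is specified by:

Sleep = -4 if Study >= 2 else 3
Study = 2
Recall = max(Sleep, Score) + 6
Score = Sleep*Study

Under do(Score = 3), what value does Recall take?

The intervention breaks the incoming arrows to Score: Score = Sleep*Study no longer applies, and Score = 3.
Sleep = -4 if Study >= 2 else 3  [with Study=2]  = -4
Recall = max(Sleep, Score) + 6  [with Sleep=-4, Score=3]  = 9

9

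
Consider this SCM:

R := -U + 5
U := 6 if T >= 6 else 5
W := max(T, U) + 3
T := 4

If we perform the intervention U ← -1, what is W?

The intervention breaks the incoming arrows to U: U := 6 if T >= 6 else 5 no longer applies, and U = -1.
W = max(T, U) + 3  [with T=4, U=-1]  = 7

7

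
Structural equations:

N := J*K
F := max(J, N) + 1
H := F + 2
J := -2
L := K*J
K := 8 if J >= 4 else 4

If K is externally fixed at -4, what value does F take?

Under do(K=-4), the mechanism K := 8 if J >= 4 else 4 is discarded; K is fixed at -4.
N = J*K  [with J=-2, K=-4]  = 8
F = max(J, N) + 1  [with J=-2, N=8]  = 9

9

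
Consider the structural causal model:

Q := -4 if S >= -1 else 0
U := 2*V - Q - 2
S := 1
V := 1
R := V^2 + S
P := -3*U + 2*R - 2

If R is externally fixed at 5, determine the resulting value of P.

The intervention breaks the incoming arrows to R: R := V^2 + S no longer applies, and R = 5.
Q = -4 if S >= -1 else 0  [with S=1]  = -4
U = 2*V - Q - 2  [with V=1, Q=-4]  = 4
P = -3*U + 2*R - 2  [with U=4, R=5]  = -4

-4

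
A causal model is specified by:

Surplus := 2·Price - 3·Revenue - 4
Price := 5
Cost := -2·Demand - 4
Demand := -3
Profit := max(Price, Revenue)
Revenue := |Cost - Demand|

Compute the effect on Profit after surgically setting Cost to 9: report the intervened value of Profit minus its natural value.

do(Cost=9) replaces the equation Cost := -2·Demand - 4 with the constant Cost = 9.
Revenue = |Cost - Demand|  [with Cost=9, Demand=-3]  = 12
Profit = max(Price, Revenue)  [with Price=5, Revenue=12]  = 12
Without intervention: Cost = -2·Demand - 4  [with Demand=-3]  = 2; Revenue = |Cost - Demand|  [with Cost=2, Demand=-3]  = 5; Profit = max(Price, Revenue)  [with Price=5, Revenue=5]  = 5.
Change = 12 − 5 = 7.

7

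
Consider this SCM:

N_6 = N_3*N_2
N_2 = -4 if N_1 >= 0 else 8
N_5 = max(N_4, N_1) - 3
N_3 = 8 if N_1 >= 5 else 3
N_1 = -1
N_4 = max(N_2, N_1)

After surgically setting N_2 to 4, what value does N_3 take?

The intervention breaks the incoming arrows to N_2: N_2 = -4 if N_1 >= 0 else 8 no longer applies, and N_2 = 4.
Since N_3 is not a descendant of the intervened variable, it is unaffected.
N_3 = 8 if N_1 >= 5 else 3  [with N_1=-1]  = 3

3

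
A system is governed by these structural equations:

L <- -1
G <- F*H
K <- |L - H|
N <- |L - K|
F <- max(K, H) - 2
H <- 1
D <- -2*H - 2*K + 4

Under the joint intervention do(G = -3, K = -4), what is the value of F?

-1

Setting G = -3, K = -4 by intervention discards those variables' equations.
F = max(K, H) - 2  [with K=-4, H=1]  = -1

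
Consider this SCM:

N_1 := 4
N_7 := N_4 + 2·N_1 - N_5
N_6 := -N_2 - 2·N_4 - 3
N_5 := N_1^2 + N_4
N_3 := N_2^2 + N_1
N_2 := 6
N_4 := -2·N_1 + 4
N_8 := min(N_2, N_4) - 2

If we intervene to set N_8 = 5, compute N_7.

-8

Intervening sets N_8 = 5 and removes its equation (N_8 := min(N_2, N_4) - 2).
Since N_7 is not a descendant of the intervened variable, it is unaffected.
N_4 = -2·N_1 + 4  [with N_1=4]  = -4
N_5 = N_1^2 + N_4  [with N_1=4, N_4=-4]  = 12
N_7 = N_4 + 2·N_1 - N_5  [with N_4=-4, N_1=4, N_5=12]  = -8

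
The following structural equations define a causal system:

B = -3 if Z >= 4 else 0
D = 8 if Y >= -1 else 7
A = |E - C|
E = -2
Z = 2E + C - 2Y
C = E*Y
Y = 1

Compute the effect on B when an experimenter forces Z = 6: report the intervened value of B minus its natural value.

Under do(Z=6), the mechanism Z = 2E + C - 2Y is discarded; Z is fixed at 6.
B = -3 if Z >= 4 else 0  [with Z=6]  = -3
Without intervention: C = E*Y  [with E=-2, Y=1]  = -2; Z = 2E + C - 2Y  [with E=-2, C=-2, Y=1]  = -8; B = -3 if Z >= 4 else 0  [with Z=-8]  = 0.
Change = -3 − 0 = -3.

-3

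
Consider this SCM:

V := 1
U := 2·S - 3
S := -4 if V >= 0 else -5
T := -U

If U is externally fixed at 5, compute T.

-5

The intervention breaks the incoming arrows to U: U := 2·S - 3 no longer applies, and U = 5.
T = -U  [with U=5]  = -5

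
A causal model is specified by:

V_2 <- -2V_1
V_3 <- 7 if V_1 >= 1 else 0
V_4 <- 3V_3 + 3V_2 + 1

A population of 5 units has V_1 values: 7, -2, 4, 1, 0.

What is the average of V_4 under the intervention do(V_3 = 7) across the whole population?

10

Every unit gets V_3=7 under the intervention. V_4 values become -20, 34, -2, 16, 22; E[V_4|do(V_3=7)] = 10.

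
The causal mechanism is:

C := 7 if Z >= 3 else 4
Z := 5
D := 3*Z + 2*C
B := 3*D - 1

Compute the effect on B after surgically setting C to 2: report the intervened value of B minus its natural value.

-30

Under do(C=2), the mechanism C := 7 if Z >= 3 else 4 is discarded; C is fixed at 2.
D = 3*Z + 2*C  [with Z=5, C=2]  = 19
B = 3*D - 1  [with D=19]  = 56
Without intervention: C = 7 if Z >= 3 else 4  [with Z=5]  = 7; D = 3*Z + 2*C  [with Z=5, C=7]  = 29; B = 3*D - 1  [with D=29]  = 86.
Change = 56 − 86 = -30.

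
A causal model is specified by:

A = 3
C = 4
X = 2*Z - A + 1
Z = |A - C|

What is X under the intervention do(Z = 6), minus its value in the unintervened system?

10

The intervention breaks the incoming arrows to Z: Z = |A - C| no longer applies, and Z = 6.
X = 2*Z - A + 1  [with Z=6, A=3]  = 10
Without intervention: Z = |A - C|  [with A=3, C=4]  = 1; X = 2*Z - A + 1  [with Z=1, A=3]  = 0.
Change = 10 − 0 = 10.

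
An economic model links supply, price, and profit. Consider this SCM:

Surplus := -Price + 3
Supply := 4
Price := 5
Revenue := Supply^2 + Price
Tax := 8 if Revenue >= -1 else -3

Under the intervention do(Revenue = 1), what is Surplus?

-2

do(Revenue=1) replaces the equation Revenue := Supply^2 + Price with the constant Revenue = 1.
Surplus is not downstream of the intervention, so its value is determined by the original equations.
Surplus = -Price + 3  [with Price=5]  = -2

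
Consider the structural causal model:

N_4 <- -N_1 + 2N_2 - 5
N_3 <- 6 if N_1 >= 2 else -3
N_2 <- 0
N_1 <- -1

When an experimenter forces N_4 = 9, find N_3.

Under do(N_4=9), the mechanism N_4 <- -N_1 + 2N_2 - 5 is discarded; N_4 is fixed at 9.
Since N_3 is not a descendant of the intervened variable, it is unaffected.
N_3 = 6 if N_1 >= 2 else -3  [with N_1=-1]  = -3

-3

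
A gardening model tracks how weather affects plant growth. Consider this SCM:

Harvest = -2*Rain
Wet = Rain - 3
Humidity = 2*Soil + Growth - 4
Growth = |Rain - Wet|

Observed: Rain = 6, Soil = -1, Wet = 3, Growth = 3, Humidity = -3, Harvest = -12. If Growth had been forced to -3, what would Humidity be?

-9

Intervening sets Growth = -3 and removes its equation (Growth = |Rain - Wet|).
Humidity = 2*Soil + Growth - 4  [with Soil=-1, Growth=-3]  = -9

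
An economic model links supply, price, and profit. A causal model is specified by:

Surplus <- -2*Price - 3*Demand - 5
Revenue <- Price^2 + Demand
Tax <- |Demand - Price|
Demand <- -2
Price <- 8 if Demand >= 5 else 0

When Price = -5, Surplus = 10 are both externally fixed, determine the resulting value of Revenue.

23

Under do(Price = -5, Surplus = 10), each intervened variable's structural equation is replaced by its fixed value.
Revenue = Price^2 + Demand  [with Price=-5, Demand=-2]  = 23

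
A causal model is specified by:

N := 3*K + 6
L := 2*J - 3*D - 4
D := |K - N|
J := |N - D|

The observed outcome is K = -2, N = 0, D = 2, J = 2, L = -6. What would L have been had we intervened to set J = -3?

Intervening sets J = -3 and removes its equation (J := |N - D|).
N = 3*K + 6  [with K=-2]  = 0
D = |K - N|  [with K=-2, N=0]  = 2
L = 2*J - 3*D - 4  [with J=-3, D=2]  = -16

-16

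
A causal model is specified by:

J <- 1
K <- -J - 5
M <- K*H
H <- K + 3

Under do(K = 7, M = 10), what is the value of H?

10

The joint intervention fixes K = 7, M = 10, removing each variable's own equation.
H = K + 3  [with K=7]  = 10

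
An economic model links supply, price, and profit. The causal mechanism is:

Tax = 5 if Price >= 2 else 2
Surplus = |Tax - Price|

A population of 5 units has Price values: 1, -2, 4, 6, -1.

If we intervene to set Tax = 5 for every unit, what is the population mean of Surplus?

Under do(Tax=5), Tax's equation is replaced by Tax=5 for every unit. Per-unit Surplus: 4, 7, 1, 1, 6. Mean = 3.8.

3.8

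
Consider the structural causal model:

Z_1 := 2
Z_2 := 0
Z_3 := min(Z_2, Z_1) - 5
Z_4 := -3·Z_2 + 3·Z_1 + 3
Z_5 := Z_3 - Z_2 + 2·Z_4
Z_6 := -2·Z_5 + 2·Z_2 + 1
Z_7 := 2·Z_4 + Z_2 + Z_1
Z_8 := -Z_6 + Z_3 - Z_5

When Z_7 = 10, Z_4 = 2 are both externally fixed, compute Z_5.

-1

Under do(Z_7 = 10, Z_4 = 2), each intervened variable's structural equation is replaced by its fixed value.
Z_3 = min(Z_2, Z_1) - 5  [with Z_2=0, Z_1=2]  = -5
Z_5 = Z_3 - Z_2 + 2·Z_4  [with Z_3=-5, Z_2=0, Z_4=2]  = -1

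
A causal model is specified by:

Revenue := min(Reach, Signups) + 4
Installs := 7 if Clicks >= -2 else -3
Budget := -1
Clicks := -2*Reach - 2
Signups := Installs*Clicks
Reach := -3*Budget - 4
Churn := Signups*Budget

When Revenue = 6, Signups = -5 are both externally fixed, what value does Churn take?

Setting Revenue = 6, Signups = -5 by intervention discards those variables' equations.
Churn = Signups*Budget  [with Signups=-5, Budget=-1]  = 5

5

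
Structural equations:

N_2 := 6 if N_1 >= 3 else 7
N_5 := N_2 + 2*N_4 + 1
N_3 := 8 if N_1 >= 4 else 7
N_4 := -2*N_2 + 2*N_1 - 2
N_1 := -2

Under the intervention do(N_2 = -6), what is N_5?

7

do(N_2=-6) replaces the equation N_2 := 6 if N_1 >= 3 else 7 with the constant N_2 = -6.
N_4 = -2*N_2 + 2*N_1 - 2  [with N_2=-6, N_1=-2]  = 6
N_5 = N_2 + 2*N_4 + 1  [with N_2=-6, N_4=6]  = 7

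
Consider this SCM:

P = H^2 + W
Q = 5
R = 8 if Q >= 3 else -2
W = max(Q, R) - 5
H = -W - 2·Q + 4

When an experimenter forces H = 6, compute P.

Intervening sets H = 6 and removes its equation (H = -W - 2·Q + 4).
R = 8 if Q >= 3 else -2  [with Q=5]  = 8
W = max(Q, R) - 5  [with Q=5, R=8]  = 3
P = H^2 + W  [with H=6, W=3]  = 39

39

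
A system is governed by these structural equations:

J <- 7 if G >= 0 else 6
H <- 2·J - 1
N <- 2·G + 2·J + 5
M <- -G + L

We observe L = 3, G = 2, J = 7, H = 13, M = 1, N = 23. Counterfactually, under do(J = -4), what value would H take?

-9

The intervention breaks the incoming arrows to J: J <- 7 if G >= 0 else 6 no longer applies, and J = -4.
H = 2·J - 1  [with J=-4]  = -9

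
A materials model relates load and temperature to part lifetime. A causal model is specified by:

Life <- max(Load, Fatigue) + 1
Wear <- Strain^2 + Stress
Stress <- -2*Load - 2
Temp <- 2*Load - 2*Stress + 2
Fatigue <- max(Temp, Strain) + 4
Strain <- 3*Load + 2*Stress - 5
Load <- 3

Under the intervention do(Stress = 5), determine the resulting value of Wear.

do(Stress=5) replaces the equation Stress <- -2*Load - 2 with the constant Stress = 5.
Strain = 3*Load + 2*Stress - 5  [with Load=3, Stress=5]  = 14
Wear = Strain^2 + Stress  [with Strain=14, Stress=5]  = 201

201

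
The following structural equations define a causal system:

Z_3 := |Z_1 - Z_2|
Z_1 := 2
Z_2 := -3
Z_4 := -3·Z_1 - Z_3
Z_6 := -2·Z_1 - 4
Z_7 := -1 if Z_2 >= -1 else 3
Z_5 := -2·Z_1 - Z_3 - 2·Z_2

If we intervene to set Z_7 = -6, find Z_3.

5

Intervening sets Z_7 = -6 and removes its equation (Z_7 := -1 if Z_2 >= -1 else 3).
Z_3 is not downstream of the intervention, so its value is determined by the original equations.
Z_3 = |Z_1 - Z_2|  [with Z_1=2, Z_2=-3]  = 5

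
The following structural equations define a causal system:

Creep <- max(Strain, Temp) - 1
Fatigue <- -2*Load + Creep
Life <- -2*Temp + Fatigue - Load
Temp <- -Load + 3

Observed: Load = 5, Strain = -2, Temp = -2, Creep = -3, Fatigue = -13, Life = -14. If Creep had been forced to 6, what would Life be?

-5

Under do(Creep=6), the mechanism Creep <- max(Strain, Temp) - 1 is discarded; Creep is fixed at 6.
Temp = -Load + 3  [with Load=5]  = -2
Fatigue = -2*Load + Creep  [with Load=5, Creep=6]  = -4
Life = -2*Temp + Fatigue - Load  [with Temp=-2, Fatigue=-4, Load=5]  = -5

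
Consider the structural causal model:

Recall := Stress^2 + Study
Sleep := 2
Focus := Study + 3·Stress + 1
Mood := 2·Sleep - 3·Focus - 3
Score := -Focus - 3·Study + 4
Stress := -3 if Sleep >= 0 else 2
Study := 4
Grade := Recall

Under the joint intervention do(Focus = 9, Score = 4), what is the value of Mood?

The joint intervention fixes Focus = 9, Score = 4, removing each variable's own equation.
Mood = 2·Sleep - 3·Focus - 3  [with Sleep=2, Focus=9]  = -26

-26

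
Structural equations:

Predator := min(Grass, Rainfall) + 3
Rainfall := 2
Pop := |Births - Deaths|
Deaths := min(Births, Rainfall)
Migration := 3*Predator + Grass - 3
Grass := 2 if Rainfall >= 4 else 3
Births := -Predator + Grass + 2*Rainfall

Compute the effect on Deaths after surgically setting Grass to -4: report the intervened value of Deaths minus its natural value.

-1

do(Grass=-4) replaces the equation Grass := 2 if Rainfall >= 4 else 3 with the constant Grass = -4.
Predator = min(Grass, Rainfall) + 3  [with Grass=-4, Rainfall=2]  = -1
Births = -Predator + Grass + 2*Rainfall  [with Predator=-1, Grass=-4, Rainfall=2]  = 1
Deaths = min(Births, Rainfall)  [with Births=1, Rainfall=2]  = 1
Without intervention: Grass = 2 if Rainfall >= 4 else 3  [with Rainfall=2]  = 3; Predator = min(Grass, Rainfall) + 3  [with Grass=3, Rainfall=2]  = 5; Births = -Predator + Grass + 2*Rainfall  [with Predator=5, Grass=3, Rainfall=2]  = 2; Deaths = min(Births, Rainfall)  [with Births=2, Rainfall=2]  = 2.
Change = 1 − 2 = -1.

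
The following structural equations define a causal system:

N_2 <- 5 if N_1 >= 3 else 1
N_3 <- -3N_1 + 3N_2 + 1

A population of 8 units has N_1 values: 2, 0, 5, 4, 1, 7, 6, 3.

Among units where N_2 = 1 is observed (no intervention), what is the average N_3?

1

Conditioning on N_2=1 selects the 3 unit(s) with N_1 ∈ {2, 0, 1}. Their N_3 values: -2, 4, 1. Mean = 1.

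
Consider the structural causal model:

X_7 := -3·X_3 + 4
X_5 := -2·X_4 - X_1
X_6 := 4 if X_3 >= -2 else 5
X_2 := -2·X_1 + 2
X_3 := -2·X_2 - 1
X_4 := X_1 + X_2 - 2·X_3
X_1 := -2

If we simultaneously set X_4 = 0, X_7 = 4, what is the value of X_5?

2

Setting X_4 = 0, X_7 = 4 by intervention discards those variables' equations.
X_5 = -2·X_4 - X_1  [with X_4=0, X_1=-2]  = 2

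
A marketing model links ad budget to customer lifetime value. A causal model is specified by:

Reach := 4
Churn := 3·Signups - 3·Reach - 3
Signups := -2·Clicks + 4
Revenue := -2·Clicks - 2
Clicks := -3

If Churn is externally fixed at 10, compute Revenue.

Intervening sets Churn = 10 and removes its equation (Churn := 3·Signups - 3·Reach - 3).
No directed path runs from Churn to Revenue, so Revenue keeps its natural value.
Revenue = -2·Clicks - 2  [with Clicks=-3]  = 4

4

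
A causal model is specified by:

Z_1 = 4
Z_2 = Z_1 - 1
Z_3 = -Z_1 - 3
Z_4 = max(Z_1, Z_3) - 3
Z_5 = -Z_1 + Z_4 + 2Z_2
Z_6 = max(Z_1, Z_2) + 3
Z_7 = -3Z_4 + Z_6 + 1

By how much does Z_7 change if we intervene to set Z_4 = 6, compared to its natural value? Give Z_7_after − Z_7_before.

The intervention breaks the incoming arrows to Z_4: Z_4 = max(Z_1, Z_3) - 3 no longer applies, and Z_4 = 6.
Z_2 = Z_1 - 1  [with Z_1=4]  = 3
Z_6 = max(Z_1, Z_2) + 3  [with Z_1=4, Z_2=3]  = 7
Z_7 = -3Z_4 + Z_6 + 1  [with Z_4=6, Z_6=7]  = -10
Without intervention: Z_2 = Z_1 - 1  [with Z_1=4]  = 3; Z_3 = -Z_1 - 3  [with Z_1=4]  = -7; Z_4 = max(Z_1, Z_3) - 3  [with Z_1=4, Z_3=-7]  = 1; Z_6 = max(Z_1, Z_2) + 3  [with Z_1=4, Z_2=3]  = 7; Z_7 = -3Z_4 + Z_6 + 1  [with Z_4=1, Z_6=7]  = 5.
Change = -10 − 5 = -15.

-15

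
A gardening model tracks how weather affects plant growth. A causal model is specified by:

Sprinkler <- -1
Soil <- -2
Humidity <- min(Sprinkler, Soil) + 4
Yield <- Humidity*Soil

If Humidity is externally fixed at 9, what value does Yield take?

-18

The intervention breaks the incoming arrows to Humidity: Humidity <- min(Sprinkler, Soil) + 4 no longer applies, and Humidity = 9.
Yield = Humidity*Soil  [with Humidity=9, Soil=-2]  = -18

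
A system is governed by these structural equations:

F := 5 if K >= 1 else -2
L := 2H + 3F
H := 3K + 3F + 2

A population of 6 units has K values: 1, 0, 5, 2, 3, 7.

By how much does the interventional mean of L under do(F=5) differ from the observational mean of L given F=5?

-3.6

do(F=5) breaks F's dependence on K. With F=5 fixed, L across the units is 55, 49, 79, 61, 67, 91, mean 67.
Observing F=5 restricts to units where F's equation naturally yields 5: K ∈ {1, 5, 2, 3, 7}. In that subpopulation L = 55, 79, 61, 67, 91, mean 70.6.
Difference = 67 − 70.6 = -3.6.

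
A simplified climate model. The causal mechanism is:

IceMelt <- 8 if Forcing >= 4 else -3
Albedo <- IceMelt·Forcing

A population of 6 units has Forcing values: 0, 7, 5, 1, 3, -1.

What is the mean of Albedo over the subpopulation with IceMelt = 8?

Observing IceMelt=8 restricts to units where IceMelt's equation naturally yields 8: Forcing ∈ {7, 5}. In that subpopulation Albedo = 56, 40, mean 48.

48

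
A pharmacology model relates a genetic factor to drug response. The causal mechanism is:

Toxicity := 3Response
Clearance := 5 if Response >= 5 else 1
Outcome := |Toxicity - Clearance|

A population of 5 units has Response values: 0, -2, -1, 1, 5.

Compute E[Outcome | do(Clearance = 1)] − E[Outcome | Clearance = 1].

The intervention sets Clearance=1 in all 5 units regardless of Response. Recomputing Outcome per unit gives 1, 7, 4, 2, 14; average 5.6.
Conditioning on Clearance=1 selects the 4 unit(s) with Response ∈ {0, -2, -1, 1}. Their Outcome values: 1, 7, 4, 2. Mean = 3.5.
Difference = 5.6 − 3.5 = 2.1.

2.1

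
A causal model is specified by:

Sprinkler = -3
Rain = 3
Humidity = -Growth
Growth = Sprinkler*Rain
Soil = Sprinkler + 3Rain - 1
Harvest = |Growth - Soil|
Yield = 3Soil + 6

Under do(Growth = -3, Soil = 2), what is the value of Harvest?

5

The joint intervention fixes Growth = -3, Soil = 2, removing each variable's own equation.
Harvest = |Growth - Soil|  [with Growth=-3, Soil=2]  = 5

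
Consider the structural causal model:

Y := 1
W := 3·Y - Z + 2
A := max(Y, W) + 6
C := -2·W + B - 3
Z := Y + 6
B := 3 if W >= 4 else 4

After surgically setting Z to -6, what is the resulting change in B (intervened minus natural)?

-1

Under do(Z=-6), the mechanism Z := Y + 6 is discarded; Z is fixed at -6.
W = 3·Y - Z + 2  [with Y=1, Z=-6]  = 11
B = 3 if W >= 4 else 4  [with W=11]  = 3
Without intervention: Z = Y + 6  [with Y=1]  = 7; W = 3·Y - Z + 2  [with Y=1, Z=7]  = -2; B = 3 if W >= 4 else 4  [with W=-2]  = 4.
Change = 3 − 4 = -1.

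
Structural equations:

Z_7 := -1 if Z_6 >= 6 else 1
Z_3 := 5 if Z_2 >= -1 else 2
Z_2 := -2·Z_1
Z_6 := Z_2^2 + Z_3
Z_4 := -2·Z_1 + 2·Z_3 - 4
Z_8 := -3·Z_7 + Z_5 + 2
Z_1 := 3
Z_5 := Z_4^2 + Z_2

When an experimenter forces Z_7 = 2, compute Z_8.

do(Z_7=2) replaces the equation Z_7 := -1 if Z_6 >= 6 else 1 with the constant Z_7 = 2.
Z_2 = -2·Z_1  [with Z_1=3]  = -6
Z_3 = 5 if Z_2 >= -1 else 2  [with Z_2=-6]  = 2
Z_4 = -2·Z_1 + 2·Z_3 - 4  [with Z_1=3, Z_3=2]  = -6
Z_5 = Z_4^2 + Z_2  [with Z_4=-6, Z_2=-6]  = 30
Z_8 = -3·Z_7 + Z_5 + 2  [with Z_7=2, Z_5=30]  = 26

26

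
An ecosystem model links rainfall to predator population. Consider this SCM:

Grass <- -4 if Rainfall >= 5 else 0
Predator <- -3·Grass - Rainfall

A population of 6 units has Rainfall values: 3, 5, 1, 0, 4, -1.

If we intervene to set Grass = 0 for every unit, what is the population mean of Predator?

The intervention sets Grass=0 in all 6 units regardless of Rainfall. Recomputing Predator per unit gives -3, -5, -1, 0, -4, 1; average -2.

-2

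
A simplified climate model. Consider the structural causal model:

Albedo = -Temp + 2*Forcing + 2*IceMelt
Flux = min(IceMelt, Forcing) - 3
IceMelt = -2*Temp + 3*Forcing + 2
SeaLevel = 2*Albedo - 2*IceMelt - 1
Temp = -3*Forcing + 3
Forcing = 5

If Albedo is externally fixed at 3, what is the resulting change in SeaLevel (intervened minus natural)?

-202

Intervening sets Albedo = 3 and removes its equation (Albedo = -Temp + 2*Forcing + 2*IceMelt).
Temp = -3*Forcing + 3  [with Forcing=5]  = -12
IceMelt = -2*Temp + 3*Forcing + 2  [with Temp=-12, Forcing=5]  = 41
SeaLevel = 2*Albedo - 2*IceMelt - 1  [with Albedo=3, IceMelt=41]  = -77
Without intervention: Temp = -3*Forcing + 3  [with Forcing=5]  = -12; IceMelt = -2*Temp + 3*Forcing + 2  [with Temp=-12, Forcing=5]  = 41; Albedo = -Temp + 2*Forcing + 2*IceMelt  [with Temp=-12, Forcing=5, IceMelt=41]  = 104; SeaLevel = 2*Albedo - 2*IceMelt - 1  [with Albedo=104, IceMelt=41]  = 125.
Change = -77 − 125 = -202.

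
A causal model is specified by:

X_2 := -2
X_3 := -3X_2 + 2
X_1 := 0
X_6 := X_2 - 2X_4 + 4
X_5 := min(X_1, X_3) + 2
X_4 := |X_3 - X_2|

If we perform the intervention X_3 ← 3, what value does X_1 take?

0

Under do(X_3=3), the mechanism X_3 := -3X_2 + 2 is discarded; X_3 is fixed at 3.
X_1 is not downstream of the intervention, so its value is determined by the original equations.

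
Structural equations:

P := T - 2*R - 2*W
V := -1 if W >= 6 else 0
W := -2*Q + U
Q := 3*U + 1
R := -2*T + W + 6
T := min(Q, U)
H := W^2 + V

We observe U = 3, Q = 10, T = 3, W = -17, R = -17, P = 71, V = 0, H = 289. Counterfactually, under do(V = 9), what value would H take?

298

do(V=9) replaces the equation V := -1 if W >= 6 else 0 with the constant V = 9.
Q = 3*U + 1  [with U=3]  = 10
W = -2*Q + U  [with Q=10, U=3]  = -17
H = W^2 + V  [with W=-17, V=9]  = 298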